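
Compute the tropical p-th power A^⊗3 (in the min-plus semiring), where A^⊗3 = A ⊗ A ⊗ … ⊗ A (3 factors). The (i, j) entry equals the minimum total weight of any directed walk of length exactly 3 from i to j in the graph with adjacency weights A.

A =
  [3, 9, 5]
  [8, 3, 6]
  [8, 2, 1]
A^⊗3 =
  [9, 8, 7]
  [14, 9, 8]
  [10, 4, 3]

Each entry (A^⊗3)_ij equals the minimum over all length-3 walks i = v_0 → v_1 → … → v_3 = j of Σ_t A[v_t][v_{t+1}]. For example, for (i, j) = (0, 2) we minimise over 9 possible intermediate vertex sequences; the minimum is 7, attained along the walk 0 → 2 → 2 → 2.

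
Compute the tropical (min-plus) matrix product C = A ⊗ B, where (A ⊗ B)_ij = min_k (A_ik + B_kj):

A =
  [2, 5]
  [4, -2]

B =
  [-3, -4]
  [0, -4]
A ⊗ B =
  [-1, -2]
  [-2, -6]

Apply the min-plus product entry-by-entry:
  C[0][0] = min over k of (A[0][0] + B[0][0] = 2 + -3 = -1, A[0][1] + B[1][0] = 5 + 0 = 5) = -1 (attained at k = 0)
  C[0][1] = min over k of (A[0][0] + B[0][1] = 2 + -4 = -2, A[0][1] + B[1][1] = 5 + -4 = 1) = -2 (attained at k = 0)
  C[1][0] = min over k of (A[1][0] + B[0][0] = 4 + -3 = 1, A[1][1] + B[1][0] = -2 + 0 = -2) = -2 (attained at k = 1)
  C[1][1] = min over k of (A[1][0] + B[0][1] = 4 + -4 = 0, A[1][1] + B[1][1] = -2 + -4 = -6) = -6 (attained at k = 1)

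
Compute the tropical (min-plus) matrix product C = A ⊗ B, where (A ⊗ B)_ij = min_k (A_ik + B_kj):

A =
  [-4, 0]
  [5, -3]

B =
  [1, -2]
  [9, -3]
A ⊗ B =
  [-3, -6]
  [6, -6]

Apply the min-plus product entry-by-entry:
  C[0][0] = min over k of (A[0][0] + B[0][0] = -4 + 1 = -3, A[0][1] + B[1][0] = 0 + 9 = 9) = -3 (attained at k = 0)
  C[0][1] = min over k of (A[0][0] + B[0][1] = -4 + -2 = -6, A[0][1] + B[1][1] = 0 + -3 = -3) = -6 (attained at k = 0)
  C[1][0] = min over k of (A[1][0] + B[0][0] = 5 + 1 = 6, A[1][1] + B[1][0] = -3 + 9 = 6) = 6 (attained at k = 0)
  C[1][1] = min over k of (A[1][0] + B[0][1] = 5 + -2 = 3, A[1][1] + B[1][1] = -3 + -3 = -6) = -6 (attained at k = 1)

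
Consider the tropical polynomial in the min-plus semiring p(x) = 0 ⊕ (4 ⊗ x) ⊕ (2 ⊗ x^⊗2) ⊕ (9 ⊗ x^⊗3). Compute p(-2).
p(-2) = -2

A tropical monomial a ⊗ x^⊗i evaluates to a + i · x. Evaluating each term at x = -2:
  Term 0 contributes 0 + 0 · -2 = 0
  Term 1 contributes 4 + 1 · -2 = 2
  Term 2 contributes 2 + 2 · -2 = -2
  Term 3 contributes 9 + 3 · -2 = 3
p(-2) = ⊕ of these = min[0, 2, -2, 3] = -2.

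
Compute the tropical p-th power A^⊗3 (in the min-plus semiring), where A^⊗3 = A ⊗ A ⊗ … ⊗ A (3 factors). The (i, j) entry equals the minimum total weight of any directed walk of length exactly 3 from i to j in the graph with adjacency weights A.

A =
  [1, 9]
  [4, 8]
A^⊗3 =
  [3, 11]
  [6, 14]

Each entry (A^⊗3)_ij equals the minimum over all length-3 walks i = v_0 → v_1 → … → v_3 = j of Σ_t A[v_t][v_{t+1}]. For example, for (i, j) = (0, 1) we minimise over 4 possible intermediate vertex sequences; the minimum is 11, attained along the walk 0 → 0 → 0 → 1.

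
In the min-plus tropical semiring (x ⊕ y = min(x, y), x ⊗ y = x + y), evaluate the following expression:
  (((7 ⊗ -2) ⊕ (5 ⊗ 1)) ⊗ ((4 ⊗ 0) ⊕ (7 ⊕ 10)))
(((7 ⊗ -2) ⊕ (5 ⊗ 1)) ⊗ ((4 ⊗ 0) ⊕ (7 ⊕ 10))) = 9

Expand innermost to outermost. Recall ⊕ takes the minimum of its arguments and ⊗ takes their sum. Working out the expression (((7 ⊗ -2) ⊕ (5 ⊗ 1)) ⊗ ((4 ⊗ 0) ⊕ (7 ⊕ 10))) gives 9.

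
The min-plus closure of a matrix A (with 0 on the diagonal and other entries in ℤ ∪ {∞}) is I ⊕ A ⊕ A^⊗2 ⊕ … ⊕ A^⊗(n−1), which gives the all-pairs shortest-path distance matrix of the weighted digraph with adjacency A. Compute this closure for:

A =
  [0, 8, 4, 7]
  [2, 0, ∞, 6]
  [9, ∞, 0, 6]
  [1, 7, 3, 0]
Closure =
  [0, 8, 4, 7]
  [2, 0, 6, 6]
  [7, 13, 0, 6]
  [1, 7, 3, 0]

This is the Floyd-Warshall all-pairs shortest-path computation. For each intermediate vertex k = 0, 1, …, 3, update dist[i][j] ← min(dist[i][j], dist[i][k] + dist[k][j]). The final matrix gives, for each (i, j), the minimum total weight of any directed path from i to j (possibly empty when i = j).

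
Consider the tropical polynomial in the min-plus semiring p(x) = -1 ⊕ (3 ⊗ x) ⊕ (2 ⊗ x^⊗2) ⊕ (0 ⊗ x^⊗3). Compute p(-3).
p(-3) = -9

A tropical monomial a ⊗ x^⊗i evaluates to a + i · x. Evaluating each term at x = -3:
  Term 0 contributes -1 + 0 · -3 = -1
  Term 1 contributes 3 + 1 · -3 = 0
  Term 2 contributes 2 + 2 · -3 = -4
  Term 3 contributes 0 + 3 · -3 = -9
p(-3) = ⊕ of these = min[-1, 0, -4, -9] = -9.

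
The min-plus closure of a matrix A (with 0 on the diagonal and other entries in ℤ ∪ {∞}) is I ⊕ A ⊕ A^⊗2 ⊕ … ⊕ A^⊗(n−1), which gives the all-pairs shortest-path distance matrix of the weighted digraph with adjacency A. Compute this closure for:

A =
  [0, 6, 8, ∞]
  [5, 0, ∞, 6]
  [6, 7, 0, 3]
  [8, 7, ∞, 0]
Closure =
  [0, 6, 8, 11]
  [5, 0, 13, 6]
  [6, 7, 0, 3]
  [8, 7, 16, 0]

This is the Floyd-Warshall all-pairs shortest-path computation. For each intermediate vertex k = 0, 1, …, 3, update dist[i][j] ← min(dist[i][j], dist[i][k] + dist[k][j]). The final matrix gives, for each (i, j), the minimum total weight of any directed path from i to j (possibly empty when i = j).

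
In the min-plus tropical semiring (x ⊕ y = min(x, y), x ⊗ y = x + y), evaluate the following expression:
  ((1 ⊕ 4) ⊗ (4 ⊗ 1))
((1 ⊕ 4) ⊗ (4 ⊗ 1)) = 6

Expand innermost to outermost. Recall ⊕ takes the minimum of its arguments and ⊗ takes their sum. Working out the expression ((1 ⊕ 4) ⊗ (4 ⊗ 1)) gives 6.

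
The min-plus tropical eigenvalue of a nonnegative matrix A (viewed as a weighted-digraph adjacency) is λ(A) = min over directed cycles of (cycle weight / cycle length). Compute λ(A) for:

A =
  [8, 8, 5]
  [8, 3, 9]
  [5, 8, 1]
λ(A) = 1

Enumerate directed cycles and compute their means (weight / length). Sample:
  cycle 0 → 0: weight = 8, length = 1, mean = 8/1 ≈ 8.000
  cycle 1 → 1: weight = 3, length = 1, mean = 3/1 ≈ 3.000
  cycle 2 → 2: weight = 1, length = 1, mean = 1/1 ≈ 1.000
  cycle 0 → 1 → 0: weight = 16, length = 2, mean = 16/2 ≈ 8.000
  cycle 0 → 2 → 0: weight = 10, length = 2, mean = 10/2 ≈ 5.000
  cycle 1 → 0 → 1: weight = 16, length = 2, mean = 16/2 ≈ 8.000
Minimum mean = 1.000, attained e.g. along the cycle 2 → 2 with weight 1 and length 1. So λ(A) = 1/1 = 1.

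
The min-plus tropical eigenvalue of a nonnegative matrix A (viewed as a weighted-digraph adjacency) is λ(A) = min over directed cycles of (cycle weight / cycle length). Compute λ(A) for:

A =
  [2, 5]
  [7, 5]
λ(A) = 2

Enumerate directed cycles and compute their means (weight / length). Sample:
  cycle 0 → 0: weight = 2, length = 1, mean = 2/1 ≈ 2.000
  cycle 1 → 1: weight = 5, length = 1, mean = 5/1 ≈ 5.000
  cycle 0 → 1 → 0: weight = 12, length = 2, mean = 12/2 ≈ 6.000
  cycle 1 → 0 → 1: weight = 12, length = 2, mean = 12/2 ≈ 6.000
Minimum mean = 2.000, attained e.g. along the cycle 0 → 0 with weight 2 and length 1. So λ(A) = 2/1 = 2.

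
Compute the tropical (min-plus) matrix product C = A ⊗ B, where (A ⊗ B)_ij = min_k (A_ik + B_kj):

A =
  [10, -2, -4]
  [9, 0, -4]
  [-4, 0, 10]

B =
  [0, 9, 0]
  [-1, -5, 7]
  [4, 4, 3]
A ⊗ B =
  [-3, -7, -1]
  [-1, -5, -1]
  [-4, -5, -4]

Apply the min-plus product entry-by-entry:
  C[0][0] = min over k of (A[0][0] + B[0][0] = 10 + 0 = 10, A[0][1] + B[1][0] = -2 + -1 = -3, A[0][2] + B[2][0] = -4 + 4 = 0) = -3 (attained at k = 1)
  C[0][1] = min over k of (A[0][0] + B[0][1] = 10 + 9 = 19, A[0][1] + B[1][1] = -2 + -5 = -7, A[0][2] + B[2][1] = -4 + 4 = 0) = -7 (attained at k = 1)
  C[0][2] = min over k of (A[0][0] + B[0][2] = 10 + 0 = 10, A[0][1] + B[1][2] = -2 + 7 = 5, A[0][2] + B[2][2] = -4 + 3 = -1) = -1 (attained at k = 2)
  C[1][0] = min over k of (A[1][0] + B[0][0] = 9 + 0 = 9, A[1][1] + B[1][0] = 0 + -1 = -1, A[1][2] + B[2][0] = -4 + 4 = 0) = -1 (attained at k = 1)
  C[1][1] = min over k of (A[1][0] + B[0][1] = 9 + 9 = 18, A[1][1] + B[1][1] = 0 + -5 = -5, A[1][2] + B[2][1] = -4 + 4 = 0) = -5 (attained at k = 1)
  C[1][2] = min over k of (A[1][0] + B[0][2] = 9 + 0 = 9, A[1][1] + B[1][2] = 0 + 7 = 7, A[1][2] + B[2][2] = -4 + 3 = -1) = -1 (attained at k = 2)
  C[2][0] = min over k of (A[2][0] + B[0][0] = -4 + 0 = -4, A[2][1] + B[1][0] = 0 + -1 = -1, A[2][2] + B[2][0] = 10 + 4 = 14) = -4 (attained at k = 0)
  C[2][1] = min over k of (A[2][0] + B[0][1] = -4 + 9 = 5, A[2][1] + B[1][1] = 0 + -5 = -5, A[2][2] + B[2][1] = 10 + 4 = 14) = -5 (attained at k = 1)
  C[2][2] = min over k of (A[2][0] + B[0][2] = -4 + 0 = -4, A[2][1] + B[1][2] = 0 + 7 = 7, A[2][2] + B[2][2] = 10 + 3 = 13) = -4 (attained at k = 0)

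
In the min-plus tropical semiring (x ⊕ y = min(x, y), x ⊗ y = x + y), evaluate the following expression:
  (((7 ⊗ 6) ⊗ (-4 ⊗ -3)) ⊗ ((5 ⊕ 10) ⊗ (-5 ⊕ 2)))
(((7 ⊗ 6) ⊗ (-4 ⊗ -3)) ⊗ ((5 ⊕ 10) ⊗ (-5 ⊕ 2))) = 6

Expand innermost to outermost. Recall ⊕ takes the minimum of its arguments and ⊗ takes their sum. Working out the expression (((7 ⊗ 6) ⊗ (-4 ⊗ -3)) ⊗ ((5 ⊕ 10) ⊗ (-5 ⊕ 2))) gives 6.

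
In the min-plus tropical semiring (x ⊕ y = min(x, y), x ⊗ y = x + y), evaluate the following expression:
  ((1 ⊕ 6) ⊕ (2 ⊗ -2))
((1 ⊕ 6) ⊕ (2 ⊗ -2)) = 0

Expand innermost to outermost. Recall ⊕ takes the minimum of its arguments and ⊗ takes their sum. Working out the expression ((1 ⊕ 6) ⊕ (2 ⊗ -2)) gives 0.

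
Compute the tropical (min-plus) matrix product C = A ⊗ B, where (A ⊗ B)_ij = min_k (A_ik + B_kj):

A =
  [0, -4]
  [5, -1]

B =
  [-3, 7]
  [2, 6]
A ⊗ B =
  [-3, 2]
  [1, 5]

Apply the min-plus product entry-by-entry:
  C[0][0] = min over k of (A[0][0] + B[0][0] = 0 + -3 = -3, A[0][1] + B[1][0] = -4 + 2 = -2) = -3 (attained at k = 0)
  C[0][1] = min over k of (A[0][0] + B[0][1] = 0 + 7 = 7, A[0][1] + B[1][1] = -4 + 6 = 2) = 2 (attained at k = 1)
  C[1][0] = min over k of (A[1][0] + B[0][0] = 5 + -3 = 2, A[1][1] + B[1][0] = -1 + 2 = 1) = 1 (attained at k = 1)
  C[1][1] = min over k of (A[1][0] + B[0][1] = 5 + 7 = 12, A[1][1] + B[1][1] = -1 + 6 = 5) = 5 (attained at k = 1)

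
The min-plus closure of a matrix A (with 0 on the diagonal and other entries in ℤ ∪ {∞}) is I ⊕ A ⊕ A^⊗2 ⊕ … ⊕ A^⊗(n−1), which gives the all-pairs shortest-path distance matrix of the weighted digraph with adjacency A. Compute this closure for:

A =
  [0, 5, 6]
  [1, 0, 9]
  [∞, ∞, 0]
Closure =
  [0, 5, 6]
  [1, 0, 7]
  [∞, ∞, 0]

This is the Floyd-Warshall all-pairs shortest-path computation. For each intermediate vertex k = 0, 1, …, 2, update dist[i][j] ← min(dist[i][j], dist[i][k] + dist[k][j]). The final matrix gives, for each (i, j), the minimum total weight of any directed path from i to j (possibly empty when i = j).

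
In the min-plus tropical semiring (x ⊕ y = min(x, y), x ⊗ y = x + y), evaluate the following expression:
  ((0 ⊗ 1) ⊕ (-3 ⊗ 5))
((0 ⊗ 1) ⊕ (-3 ⊗ 5)) = 1

Expand innermost to outermost. Recall ⊕ takes the minimum of its arguments and ⊗ takes their sum. Working out the expression ((0 ⊗ 1) ⊕ (-3 ⊗ 5)) gives 1.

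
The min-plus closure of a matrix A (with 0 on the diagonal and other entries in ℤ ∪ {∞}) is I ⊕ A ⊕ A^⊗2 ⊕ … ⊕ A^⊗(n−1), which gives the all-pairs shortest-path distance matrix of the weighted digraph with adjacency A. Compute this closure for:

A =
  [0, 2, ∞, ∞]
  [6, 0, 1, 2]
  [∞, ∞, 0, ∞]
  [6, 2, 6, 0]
Closure =
  [0, 2, 3, 4]
  [6, 0, 1, 2]
  [∞, ∞, 0, ∞]
  [6, 2, 3, 0]

This is the Floyd-Warshall all-pairs shortest-path computation. For each intermediate vertex k = 0, 1, …, 3, update dist[i][j] ← min(dist[i][j], dist[i][k] + dist[k][j]). The final matrix gives, for each (i, j), the minimum total weight of any directed path from i to j (possibly empty when i = j).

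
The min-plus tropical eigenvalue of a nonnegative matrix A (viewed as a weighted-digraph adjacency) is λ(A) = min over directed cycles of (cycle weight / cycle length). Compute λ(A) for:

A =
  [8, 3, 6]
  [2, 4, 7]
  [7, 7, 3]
λ(A) = 5/2

Enumerate directed cycles and compute their means (weight / length). Sample:
  cycle 0 → 0: weight = 8, length = 1, mean = 8/1 ≈ 8.000
  cycle 1 → 1: weight = 4, length = 1, mean = 4/1 ≈ 4.000
  cycle 2 → 2: weight = 3, length = 1, mean = 3/1 ≈ 3.000
  cycle 0 → 1 → 0: weight = 5, length = 2, mean = 5/2 ≈ 2.500
  cycle 0 → 2 → 0: weight = 13, length = 2, mean = 13/2 ≈ 6.500
  cycle 1 → 0 → 1: weight = 5, length = 2, mean = 5/2 ≈ 2.500
Minimum mean = 2.500, attained e.g. along the cycle 0 → 1 → 0 with weight 5 and length 2. So λ(A) = 5/2 = 5/2.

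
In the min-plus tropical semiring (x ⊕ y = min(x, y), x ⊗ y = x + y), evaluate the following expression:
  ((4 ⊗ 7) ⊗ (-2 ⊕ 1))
((4 ⊗ 7) ⊗ (-2 ⊕ 1)) = 9

Expand innermost to outermost. Recall ⊕ takes the minimum of its arguments and ⊗ takes their sum. Working out the expression ((4 ⊗ 7) ⊗ (-2 ⊕ 1)) gives 9.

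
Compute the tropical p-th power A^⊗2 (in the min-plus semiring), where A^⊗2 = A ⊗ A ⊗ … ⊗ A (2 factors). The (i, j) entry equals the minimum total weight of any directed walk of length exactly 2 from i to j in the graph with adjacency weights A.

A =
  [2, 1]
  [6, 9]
A^⊗2 =
  [4, 3]
  [8, 7]

Each entry (A^⊗2)_ij equals the minimum over all length-2 walks i = v_0 → v_1 → … → v_2 = j of Σ_t A[v_t][v_{t+1}]. For example, for (i, j) = (0, 1) we minimise over 2 possible intermediate vertex sequences; the minimum is 3, attained along the walk 0 → 0 → 1.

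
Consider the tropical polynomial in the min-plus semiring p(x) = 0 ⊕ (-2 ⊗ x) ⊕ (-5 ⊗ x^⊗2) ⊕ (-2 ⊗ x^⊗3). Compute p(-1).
p(-1) = -7

A tropical monomial a ⊗ x^⊗i evaluates to a + i · x. Evaluating each term at x = -1:
  Term 0 contributes 0 + 0 · -1 = 0
  Term 1 contributes -2 + 1 · -1 = -3
  Term 2 contributes -5 + 2 · -1 = -7
  Term 3 contributes -2 + 3 · -1 = -5
p(-1) = ⊕ of these = min[0, -3, -7, -5] = -7.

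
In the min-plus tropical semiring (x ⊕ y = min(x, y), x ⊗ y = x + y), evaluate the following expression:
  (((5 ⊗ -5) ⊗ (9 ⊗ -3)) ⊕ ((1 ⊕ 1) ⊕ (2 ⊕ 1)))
(((5 ⊗ -5) ⊗ (9 ⊗ -3)) ⊕ ((1 ⊕ 1) ⊕ (2 ⊕ 1))) = 1

Expand innermost to outermost. Recall ⊕ takes the minimum of its arguments and ⊗ takes their sum. Working out the expression (((5 ⊗ -5) ⊗ (9 ⊗ -3)) ⊕ ((1 ⊕ 1) ⊕ (2 ⊕ 1))) gives 1.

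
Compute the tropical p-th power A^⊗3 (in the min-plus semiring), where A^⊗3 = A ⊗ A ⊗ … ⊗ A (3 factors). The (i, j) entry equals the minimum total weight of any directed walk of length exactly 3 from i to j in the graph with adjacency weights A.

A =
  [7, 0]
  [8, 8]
A^⊗3 =
  [15, 8]
  [16, 15]

Each entry (A^⊗3)_ij equals the minimum over all length-3 walks i = v_0 → v_1 → … → v_3 = j of Σ_t A[v_t][v_{t+1}]. For example, for (i, j) = (0, 1) we minimise over 4 possible intermediate vertex sequences; the minimum is 8, attained along the walk 0 → 1 → 0 → 1.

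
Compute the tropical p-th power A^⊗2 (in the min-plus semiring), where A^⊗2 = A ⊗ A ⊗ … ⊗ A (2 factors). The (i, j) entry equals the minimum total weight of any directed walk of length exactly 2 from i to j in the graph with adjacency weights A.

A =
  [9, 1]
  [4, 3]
A^⊗2 =
  [5, 4]
  [7, 5]

Each entry (A^⊗2)_ij equals the minimum over all length-2 walks i = v_0 → v_1 → … → v_2 = j of Σ_t A[v_t][v_{t+1}]. For example, for (i, j) = (0, 1) we minimise over 2 possible intermediate vertex sequences; the minimum is 4, attained along the walk 0 → 1 → 1.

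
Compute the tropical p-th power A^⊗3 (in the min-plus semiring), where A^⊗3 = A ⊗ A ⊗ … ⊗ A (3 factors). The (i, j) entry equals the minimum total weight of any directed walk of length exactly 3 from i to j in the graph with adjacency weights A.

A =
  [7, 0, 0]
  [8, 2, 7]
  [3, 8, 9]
A^⊗3 =
  [10, 3, 3]
  [11, 6, 10]
  [6, 5, 10]

Each entry (A^⊗3)_ij equals the minimum over all length-3 walks i = v_0 → v_1 → … → v_3 = j of Σ_t A[v_t][v_{t+1}]. For example, for (i, j) = (0, 2) we minimise over 9 possible intermediate vertex sequences; the minimum is 3, attained along the walk 0 → 2 → 0 → 2.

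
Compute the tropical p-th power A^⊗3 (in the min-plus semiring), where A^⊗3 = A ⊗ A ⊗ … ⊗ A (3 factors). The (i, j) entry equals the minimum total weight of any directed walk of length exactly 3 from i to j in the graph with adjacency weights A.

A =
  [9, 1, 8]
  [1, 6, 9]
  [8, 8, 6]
A^⊗3 =
  [8, 3, 10]
  [3, 8, 11]
  [10, 10, 17]

Each entry (A^⊗3)_ij equals the minimum over all length-3 walks i = v_0 → v_1 → … → v_3 = j of Σ_t A[v_t][v_{t+1}]. For example, for (i, j) = (0, 2) we minimise over 9 possible intermediate vertex sequences; the minimum is 10, attained along the walk 0 → 1 → 0 → 2.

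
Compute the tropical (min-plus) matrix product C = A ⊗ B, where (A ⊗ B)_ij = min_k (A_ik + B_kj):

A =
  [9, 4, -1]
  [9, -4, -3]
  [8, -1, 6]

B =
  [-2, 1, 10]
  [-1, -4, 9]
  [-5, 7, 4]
A ⊗ B =
  [-6, 0, 3]
  [-8, -8, 1]
  [-2, -5, 8]

Apply the min-plus product entry-by-entry:
  C[0][0] = min over k of (A[0][0] + B[0][0] = 9 + -2 = 7, A[0][1] + B[1][0] = 4 + -1 = 3, A[0][2] + B[2][0] = -1 + -5 = -6) = -6 (attained at k = 2)
  C[0][1] = min over k of (A[0][0] + B[0][1] = 9 + 1 = 10, A[0][1] + B[1][1] = 4 + -4 = 0, A[0][2] + B[2][1] = -1 + 7 = 6) = 0 (attained at k = 1)
  C[0][2] = min over k of (A[0][0] + B[0][2] = 9 + 10 = 19, A[0][1] + B[1][2] = 4 + 9 = 13, A[0][2] + B[2][2] = -1 + 4 = 3) = 3 (attained at k = 2)
  C[1][0] = min over k of (A[1][0] + B[0][0] = 9 + -2 = 7, A[1][1] + B[1][0] = -4 + -1 = -5, A[1][2] + B[2][0] = -3 + -5 = -8) = -8 (attained at k = 2)
  C[1][1] = min over k of (A[1][0] + B[0][1] = 9 + 1 = 10, A[1][1] + B[1][1] = -4 + -4 = -8, A[1][2] + B[2][1] = -3 + 7 = 4) = -8 (attained at k = 1)
  C[1][2] = min over k of (A[1][0] + B[0][2] = 9 + 10 = 19, A[1][1] + B[1][2] = -4 + 9 = 5, A[1][2] + B[2][2] = -3 + 4 = 1) = 1 (attained at k = 2)
  C[2][0] = min over k of (A[2][0] + B[0][0] = 8 + -2 = 6, A[2][1] + B[1][0] = -1 + -1 = -2, A[2][2] + B[2][0] = 6 + -5 = 1) = -2 (attained at k = 1)
  C[2][1] = min over k of (A[2][0] + B[0][1] = 8 + 1 = 9, A[2][1] + B[1][1] = -1 + -4 = -5, A[2][2] + B[2][1] = 6 + 7 = 13) = -5 (attained at k = 1)
  C[2][2] = min over k of (A[2][0] + B[0][2] = 8 + 10 = 18, A[2][1] + B[1][2] = -1 + 9 = 8, A[2][2] + B[2][2] = 6 + 4 = 10) = 8 (attained at k = 1)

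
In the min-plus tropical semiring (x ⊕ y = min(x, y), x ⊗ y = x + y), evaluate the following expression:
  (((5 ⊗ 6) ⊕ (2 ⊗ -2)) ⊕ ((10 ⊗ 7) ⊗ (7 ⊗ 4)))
(((5 ⊗ 6) ⊕ (2 ⊗ -2)) ⊕ ((10 ⊗ 7) ⊗ (7 ⊗ 4))) = 0

Expand innermost to outermost. Recall ⊕ takes the minimum of its arguments and ⊗ takes their sum. Working out the expression (((5 ⊗ 6) ⊕ (2 ⊗ -2)) ⊕ ((10 ⊗ 7) ⊗ (7 ⊗ 4))) gives 0.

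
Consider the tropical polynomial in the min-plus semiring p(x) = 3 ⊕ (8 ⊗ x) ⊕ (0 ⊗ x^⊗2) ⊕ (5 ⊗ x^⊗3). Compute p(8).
p(8) = 3

A tropical monomial a ⊗ x^⊗i evaluates to a + i · x. Evaluating each term at x = 8:
  Term 0 contributes 3 + 0 · 8 = 3
  Term 1 contributes 8 + 1 · 8 = 16
  Term 2 contributes 0 + 2 · 8 = 16
  Term 3 contributes 5 + 3 · 8 = 29
p(8) = ⊕ of these = min[3, 16, 16, 29] = 3.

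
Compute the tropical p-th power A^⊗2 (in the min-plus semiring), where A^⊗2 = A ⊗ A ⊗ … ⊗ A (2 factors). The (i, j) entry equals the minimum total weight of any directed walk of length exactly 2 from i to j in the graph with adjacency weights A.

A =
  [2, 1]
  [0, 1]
A^⊗2 =
  [1, 2]
  [1, 1]

Each entry (A^⊗2)_ij equals the minimum over all length-2 walks i = v_0 → v_1 → … → v_2 = j of Σ_t A[v_t][v_{t+1}]. For example, for (i, j) = (0, 1) we minimise over 2 possible intermediate vertex sequences; the minimum is 2, attained along the walk 0 → 1 → 1.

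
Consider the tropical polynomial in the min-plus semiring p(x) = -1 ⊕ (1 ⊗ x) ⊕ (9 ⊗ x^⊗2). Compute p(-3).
p(-3) = -2

A tropical monomial a ⊗ x^⊗i evaluates to a + i · x. Evaluating each term at x = -3:
  Term 0 contributes -1 + 0 · -3 = -1
  Term 1 contributes 1 + 1 · -3 = -2
  Term 2 contributes 9 + 2 · -3 = 3
p(-3) = ⊕ of these = min[-1, -2, 3] = -2.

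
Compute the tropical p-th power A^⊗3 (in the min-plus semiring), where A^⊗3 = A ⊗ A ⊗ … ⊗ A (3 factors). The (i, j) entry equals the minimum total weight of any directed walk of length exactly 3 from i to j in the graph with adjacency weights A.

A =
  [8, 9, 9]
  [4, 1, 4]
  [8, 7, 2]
A^⊗3 =
  [14, 11, 13]
  [6, 3, 6]
  [12, 9, 6]

Each entry (A^⊗3)_ij equals the minimum over all length-3 walks i = v_0 → v_1 → … → v_3 = j of Σ_t A[v_t][v_{t+1}]. For example, for (i, j) = (0, 2) we minimise over 9 possible intermediate vertex sequences; the minimum is 13, attained along the walk 0 → 2 → 2 → 2.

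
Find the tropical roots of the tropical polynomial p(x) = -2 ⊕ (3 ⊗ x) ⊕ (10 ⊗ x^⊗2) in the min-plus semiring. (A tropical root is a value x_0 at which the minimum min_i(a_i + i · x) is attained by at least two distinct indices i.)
Roots: {-7, -5}

Each tropical root is a break point of the lower envelope of the lines y = a_i + i · x (there are 3 lines, with slopes 0, 1, ..., 2). Only the lines that attain the minimum somewhere contribute to roots; other lines are dominated. Here the surviving (envelope) indices are i = 2, i = 1, i = 0.
Intersections between consecutive envelope lines give the roots: for adjacent envelope indices i < j the intersection is x = (a_i − a_j) / (j − i). Reading off the sorted break points: {-7, -5}.
Verification: at each break x_0, at least two indices attain the minimum of min_i(a_i + i · x_0).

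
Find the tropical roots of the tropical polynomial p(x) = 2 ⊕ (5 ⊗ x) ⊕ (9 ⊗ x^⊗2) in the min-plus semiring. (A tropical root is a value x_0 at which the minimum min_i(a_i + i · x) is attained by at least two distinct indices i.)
Roots: {-4, -3}

Each tropical root is a break point of the lower envelope of the lines y = a_i + i · x (there are 3 lines, with slopes 0, 1, ..., 2). Only the lines that attain the minimum somewhere contribute to roots; other lines are dominated. Here the surviving (envelope) indices are i = 2, i = 1, i = 0.
Intersections between consecutive envelope lines give the roots: for adjacent envelope indices i < j the intersection is x = (a_i − a_j) / (j − i). Reading off the sorted break points: {-4, -3}.
Verification: at each break x_0, at least two indices attain the minimum of min_i(a_i + i · x_0).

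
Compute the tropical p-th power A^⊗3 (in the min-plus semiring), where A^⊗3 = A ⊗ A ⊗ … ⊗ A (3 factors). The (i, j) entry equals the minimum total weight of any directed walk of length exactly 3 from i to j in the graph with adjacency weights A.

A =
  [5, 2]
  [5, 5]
A^⊗3 =
  [12, 9]
  [12, 12]

Each entry (A^⊗3)_ij equals the minimum over all length-3 walks i = v_0 → v_1 → … → v_3 = j of Σ_t A[v_t][v_{t+1}]. For example, for (i, j) = (0, 1) we minimise over 4 possible intermediate vertex sequences; the minimum is 9, attained along the walk 0 → 1 → 0 → 1.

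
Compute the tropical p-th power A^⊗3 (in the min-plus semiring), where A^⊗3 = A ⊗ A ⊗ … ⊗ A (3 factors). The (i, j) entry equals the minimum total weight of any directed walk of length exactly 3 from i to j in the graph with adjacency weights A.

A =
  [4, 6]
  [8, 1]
A^⊗3 =
  [12, 8]
  [10, 3]

Each entry (A^⊗3)_ij equals the minimum over all length-3 walks i = v_0 → v_1 → … → v_3 = j of Σ_t A[v_t][v_{t+1}]. For example, for (i, j) = (0, 1) we minimise over 4 possible intermediate vertex sequences; the minimum is 8, attained along the walk 0 → 1 → 1 → 1.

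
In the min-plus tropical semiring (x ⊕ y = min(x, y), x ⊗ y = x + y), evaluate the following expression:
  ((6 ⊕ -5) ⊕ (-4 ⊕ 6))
((6 ⊕ -5) ⊕ (-4 ⊕ 6)) = -5

Expand innermost to outermost. Recall ⊕ takes the minimum of its arguments and ⊗ takes their sum. Working out the expression ((6 ⊕ -5) ⊕ (-4 ⊕ 6)) gives -5.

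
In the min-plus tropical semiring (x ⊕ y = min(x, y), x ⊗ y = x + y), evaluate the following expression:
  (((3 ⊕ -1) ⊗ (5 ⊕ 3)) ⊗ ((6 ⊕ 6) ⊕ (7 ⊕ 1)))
(((3 ⊕ -1) ⊗ (5 ⊕ 3)) ⊗ ((6 ⊕ 6) ⊕ (7 ⊕ 1))) = 3

Expand innermost to outermost. Recall ⊕ takes the minimum of its arguments and ⊗ takes their sum. Working out the expression (((3 ⊕ -1) ⊗ (5 ⊕ 3)) ⊗ ((6 ⊕ 6) ⊕ (7 ⊕ 1))) gives 3.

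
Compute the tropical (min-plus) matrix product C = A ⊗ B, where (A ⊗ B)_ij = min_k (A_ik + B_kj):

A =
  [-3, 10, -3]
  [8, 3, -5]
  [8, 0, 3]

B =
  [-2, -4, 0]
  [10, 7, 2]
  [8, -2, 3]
A ⊗ B =
  [-5, -7, -3]
  [3, -7, -2]
  [6, 1, 2]

Apply the min-plus product entry-by-entry:
  C[0][0] = min over k of (A[0][0] + B[0][0] = -3 + -2 = -5, A[0][1] + B[1][0] = 10 + 10 = 20, A[0][2] + B[2][0] = -3 + 8 = 5) = -5 (attained at k = 0)
  C[0][1] = min over k of (A[0][0] + B[0][1] = -3 + -4 = -7, A[0][1] + B[1][1] = 10 + 7 = 17, A[0][2] + B[2][1] = -3 + -2 = -5) = -7 (attained at k = 0)
  C[0][2] = min over k of (A[0][0] + B[0][2] = -3 + 0 = -3, A[0][1] + B[1][2] = 10 + 2 = 12, A[0][2] + B[2][2] = -3 + 3 = 0) = -3 (attained at k = 0)
  C[1][0] = min over k of (A[1][0] + B[0][0] = 8 + -2 = 6, A[1][1] + B[1][0] = 3 + 10 = 13, A[1][2] + B[2][0] = -5 + 8 = 3) = 3 (attained at k = 2)
  C[1][1] = min over k of (A[1][0] + B[0][1] = 8 + -4 = 4, A[1][1] + B[1][1] = 3 + 7 = 10, A[1][2] + B[2][1] = -5 + -2 = -7) = -7 (attained at k = 2)
  C[1][2] = min over k of (A[1][0] + B[0][2] = 8 + 0 = 8, A[1][1] + B[1][2] = 3 + 2 = 5, A[1][2] + B[2][2] = -5 + 3 = -2) = -2 (attained at k = 2)
  C[2][0] = min over k of (A[2][0] + B[0][0] = 8 + -2 = 6, A[2][1] + B[1][0] = 0 + 10 = 10, A[2][2] + B[2][0] = 3 + 8 = 11) = 6 (attained at k = 0)
  C[2][1] = min over k of (A[2][0] + B[0][1] = 8 + -4 = 4, A[2][1] + B[1][1] = 0 + 7 = 7, A[2][2] + B[2][1] = 3 + -2 = 1) = 1 (attained at k = 2)
  C[2][2] = min over k of (A[2][0] + B[0][2] = 8 + 0 = 8, A[2][1] + B[1][2] = 0 + 2 = 2, A[2][2] + B[2][2] = 3 + 3 = 6) = 2 (attained at k = 1)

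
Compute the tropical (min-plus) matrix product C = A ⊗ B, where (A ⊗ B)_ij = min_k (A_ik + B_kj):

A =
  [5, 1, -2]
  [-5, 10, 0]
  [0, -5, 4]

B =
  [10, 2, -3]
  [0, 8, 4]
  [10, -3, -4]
A ⊗ B =
  [1, -5, -6]
  [5, -3, -8]
  [-5, 1, -3]

Apply the min-plus product entry-by-entry:
  C[0][0] = min over k of (A[0][0] + B[0][0] = 5 + 10 = 15, A[0][1] + B[1][0] = 1 + 0 = 1, A[0][2] + B[2][0] = -2 + 10 = 8) = 1 (attained at k = 1)
  C[0][1] = min over k of (A[0][0] + B[0][1] = 5 + 2 = 7, A[0][1] + B[1][1] = 1 + 8 = 9, A[0][2] + B[2][1] = -2 + -3 = -5) = -5 (attained at k = 2)
  C[0][2] = min over k of (A[0][0] + B[0][2] = 5 + -3 = 2, A[0][1] + B[1][2] = 1 + 4 = 5, A[0][2] + B[2][2] = -2 + -4 = -6) = -6 (attained at k = 2)
  C[1][0] = min over k of (A[1][0] + B[0][0] = -5 + 10 = 5, A[1][1] + B[1][0] = 10 + 0 = 10, A[1][2] + B[2][0] = 0 + 10 = 10) = 5 (attained at k = 0)
  C[1][1] = min over k of (A[1][0] + B[0][1] = -5 + 2 = -3, A[1][1] + B[1][1] = 10 + 8 = 18, A[1][2] + B[2][1] = 0 + -3 = -3) = -3 (attained at k = 0)
  C[1][2] = min over k of (A[1][0] + B[0][2] = -5 + -3 = -8, A[1][1] + B[1][2] = 10 + 4 = 14, A[1][2] + B[2][2] = 0 + -4 = -4) = -8 (attained at k = 0)
  C[2][0] = min over k of (A[2][0] + B[0][0] = 0 + 10 = 10, A[2][1] + B[1][0] = -5 + 0 = -5, A[2][2] + B[2][0] = 4 + 10 = 14) = -5 (attained at k = 1)
  C[2][1] = min over k of (A[2][0] + B[0][1] = 0 + 2 = 2, A[2][1] + B[1][1] = -5 + 8 = 3, A[2][2] + B[2][1] = 4 + -3 = 1) = 1 (attained at k = 2)
  C[2][2] = min over k of (A[2][0] + B[0][2] = 0 + -3 = -3, A[2][1] + B[1][2] = -5 + 4 = -1, A[2][2] + B[2][2] = 4 + -4 = 0) = -3 (attained at k = 0)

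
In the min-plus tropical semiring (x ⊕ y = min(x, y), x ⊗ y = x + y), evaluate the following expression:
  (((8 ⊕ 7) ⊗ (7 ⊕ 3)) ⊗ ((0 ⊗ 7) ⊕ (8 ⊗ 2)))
(((8 ⊕ 7) ⊗ (7 ⊕ 3)) ⊗ ((0 ⊗ 7) ⊕ (8 ⊗ 2))) = 17

Expand innermost to outermost. Recall ⊕ takes the minimum of its arguments and ⊗ takes their sum. Working out the expression (((8 ⊕ 7) ⊗ (7 ⊕ 3)) ⊗ ((0 ⊗ 7) ⊕ (8 ⊗ 2))) gives 17.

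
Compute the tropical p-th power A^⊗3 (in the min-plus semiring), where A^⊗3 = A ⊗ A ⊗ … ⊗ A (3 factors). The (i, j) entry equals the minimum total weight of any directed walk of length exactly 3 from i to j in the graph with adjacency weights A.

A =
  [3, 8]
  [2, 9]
A^⊗3 =
  [9, 14]
  [8, 13]

Each entry (A^⊗3)_ij equals the minimum over all length-3 walks i = v_0 → v_1 → … → v_3 = j of Σ_t A[v_t][v_{t+1}]. For example, for (i, j) = (0, 1) we minimise over 4 possible intermediate vertex sequences; the minimum is 14, attained along the walk 0 → 0 → 0 → 1.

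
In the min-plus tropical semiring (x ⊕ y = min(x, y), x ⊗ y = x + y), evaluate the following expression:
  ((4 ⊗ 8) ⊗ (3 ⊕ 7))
((4 ⊗ 8) ⊗ (3 ⊕ 7)) = 15

Expand innermost to outermost. Recall ⊕ takes the minimum of its arguments and ⊗ takes their sum. Working out the expression ((4 ⊗ 8) ⊗ (3 ⊕ 7)) gives 15.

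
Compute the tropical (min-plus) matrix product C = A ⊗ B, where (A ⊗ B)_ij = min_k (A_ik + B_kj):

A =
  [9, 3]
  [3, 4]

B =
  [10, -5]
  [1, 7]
A ⊗ B =
  [4, 4]
  [5, -2]

Apply the min-plus product entry-by-entry:
  C[0][0] = min over k of (A[0][0] + B[0][0] = 9 + 10 = 19, A[0][1] + B[1][0] = 3 + 1 = 4) = 4 (attained at k = 1)
  C[0][1] = min over k of (A[0][0] + B[0][1] = 9 + -5 = 4, A[0][1] + B[1][1] = 3 + 7 = 10) = 4 (attained at k = 0)
  C[1][0] = min over k of (A[1][0] + B[0][0] = 3 + 10 = 13, A[1][1] + B[1][0] = 4 + 1 = 5) = 5 (attained at k = 1)
  C[1][1] = min over k of (A[1][0] + B[0][1] = 3 + -5 = -2, A[1][1] + B[1][1] = 4 + 7 = 11) = -2 (attained at k = 0)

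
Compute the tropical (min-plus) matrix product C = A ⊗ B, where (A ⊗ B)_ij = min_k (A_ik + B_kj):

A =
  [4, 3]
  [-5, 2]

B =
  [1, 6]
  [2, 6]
A ⊗ B =
  [5, 9]
  [-4, 1]

Apply the min-plus product entry-by-entry:
  C[0][0] = min over k of (A[0][0] + B[0][0] = 4 + 1 = 5, A[0][1] + B[1][0] = 3 + 2 = 5) = 5 (attained at k = 0)
  C[0][1] = min over k of (A[0][0] + B[0][1] = 4 + 6 = 10, A[0][1] + B[1][1] = 3 + 6 = 9) = 9 (attained at k = 1)
  C[1][0] = min over k of (A[1][0] + B[0][0] = -5 + 1 = -4, A[1][1] + B[1][0] = 2 + 2 = 4) = -4 (attained at k = 0)
  C[1][1] = min over k of (A[1][0] + B[0][1] = -5 + 6 = 1, A[1][1] + B[1][1] = 2 + 6 = 8) = 1 (attained at k = 0)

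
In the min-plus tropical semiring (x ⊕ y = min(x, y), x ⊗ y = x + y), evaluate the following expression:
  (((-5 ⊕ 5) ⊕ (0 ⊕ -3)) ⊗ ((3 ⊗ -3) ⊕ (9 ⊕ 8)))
(((-5 ⊕ 5) ⊕ (0 ⊕ -3)) ⊗ ((3 ⊗ -3) ⊕ (9 ⊕ 8))) = -5

Expand innermost to outermost. Recall ⊕ takes the minimum of its arguments and ⊗ takes their sum. Working out the expression (((-5 ⊕ 5) ⊕ (0 ⊕ -3)) ⊗ ((3 ⊗ -3) ⊕ (9 ⊕ 8))) gives -5.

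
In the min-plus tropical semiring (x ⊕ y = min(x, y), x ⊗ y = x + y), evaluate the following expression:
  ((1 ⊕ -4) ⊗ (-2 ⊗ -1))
((1 ⊕ -4) ⊗ (-2 ⊗ -1)) = -7

Expand innermost to outermost. Recall ⊕ takes the minimum of its arguments and ⊗ takes their sum. Working out the expression ((1 ⊕ -4) ⊗ (-2 ⊗ -1)) gives -7.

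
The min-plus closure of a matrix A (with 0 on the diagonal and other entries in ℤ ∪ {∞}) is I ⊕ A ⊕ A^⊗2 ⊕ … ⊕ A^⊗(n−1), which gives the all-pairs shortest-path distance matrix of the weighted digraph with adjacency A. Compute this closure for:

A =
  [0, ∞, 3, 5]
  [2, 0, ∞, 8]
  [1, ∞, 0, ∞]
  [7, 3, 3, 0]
Closure =
  [0, 8, 3, 5]
  [2, 0, 5, 7]
  [1, 9, 0, 6]
  [4, 3, 3, 0]

This is the Floyd-Warshall all-pairs shortest-path computation. For each intermediate vertex k = 0, 1, …, 3, update dist[i][j] ← min(dist[i][j], dist[i][k] + dist[k][j]). The final matrix gives, for each (i, j), the minimum total weight of any directed path from i to j (possibly empty when i = j).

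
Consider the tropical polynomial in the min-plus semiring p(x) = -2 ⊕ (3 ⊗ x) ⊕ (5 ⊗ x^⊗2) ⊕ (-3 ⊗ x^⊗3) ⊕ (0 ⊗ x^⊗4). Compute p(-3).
p(-3) = -12

A tropical monomial a ⊗ x^⊗i evaluates to a + i · x. Evaluating each term at x = -3:
  Term 0 contributes -2 + 0 · -3 = -2
  Term 1 contributes 3 + 1 · -3 = 0
  Term 2 contributes 5 + 2 · -3 = -1
  Term 3 contributes -3 + 3 · -3 = -12
  Term 4 contributes 0 + 4 · -3 = -12
p(-3) = ⊕ of these = min[-2, 0, -1, -12, -12] = -12.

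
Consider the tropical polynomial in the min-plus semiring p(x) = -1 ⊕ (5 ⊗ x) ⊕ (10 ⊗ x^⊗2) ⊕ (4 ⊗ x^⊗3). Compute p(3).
p(3) = -1

A tropical monomial a ⊗ x^⊗i evaluates to a + i · x. Evaluating each term at x = 3:
  Term 0 contributes -1 + 0 · 3 = -1
  Term 1 contributes 5 + 1 · 3 = 8
  Term 2 contributes 10 + 2 · 3 = 16
  Term 3 contributes 4 + 3 · 3 = 13
p(3) = ⊕ of these = min[-1, 8, 16, 13] = -1.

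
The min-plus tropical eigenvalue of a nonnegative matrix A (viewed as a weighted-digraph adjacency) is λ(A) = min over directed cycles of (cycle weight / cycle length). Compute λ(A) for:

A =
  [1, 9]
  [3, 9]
λ(A) = 1

Enumerate directed cycles and compute their means (weight / length). Sample:
  cycle 0 → 0: weight = 1, length = 1, mean = 1/1 ≈ 1.000
  cycle 1 → 1: weight = 9, length = 1, mean = 9/1 ≈ 9.000
  cycle 0 → 1 → 0: weight = 12, length = 2, mean = 12/2 ≈ 6.000
  cycle 1 → 0 → 1: weight = 12, length = 2, mean = 12/2 ≈ 6.000
Minimum mean = 1.000, attained e.g. along the cycle 0 → 0 with weight 1 and length 1. So λ(A) = 1/1 = 1.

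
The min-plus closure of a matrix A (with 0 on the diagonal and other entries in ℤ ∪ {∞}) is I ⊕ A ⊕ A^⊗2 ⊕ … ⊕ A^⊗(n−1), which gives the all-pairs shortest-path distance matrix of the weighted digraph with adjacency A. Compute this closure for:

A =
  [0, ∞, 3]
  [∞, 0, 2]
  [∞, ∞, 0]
Closure =
  [0, ∞, 3]
  [∞, 0, 2]
  [∞, ∞, 0]

This is the Floyd-Warshall all-pairs shortest-path computation. For each intermediate vertex k = 0, 1, …, 2, update dist[i][j] ← min(dist[i][j], dist[i][k] + dist[k][j]). The final matrix gives, for each (i, j), the minimum total weight of any directed path from i to j (possibly empty when i = j).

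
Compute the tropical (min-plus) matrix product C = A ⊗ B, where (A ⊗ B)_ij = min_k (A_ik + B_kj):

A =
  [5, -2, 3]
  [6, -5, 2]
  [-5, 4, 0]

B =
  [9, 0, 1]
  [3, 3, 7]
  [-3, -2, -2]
A ⊗ B =
  [0, 1, 1]
  [-2, -2, 0]
  [-3, -5, -4]

Apply the min-plus product entry-by-entry:
  C[0][0] = min over k of (A[0][0] + B[0][0] = 5 + 9 = 14, A[0][1] + B[1][0] = -2 + 3 = 1, A[0][2] + B[2][0] = 3 + -3 = 0) = 0 (attained at k = 2)
  C[0][1] = min over k of (A[0][0] + B[0][1] = 5 + 0 = 5, A[0][1] + B[1][1] = -2 + 3 = 1, A[0][2] + B[2][1] = 3 + -2 = 1) = 1 (attained at k = 1)
  C[0][2] = min over k of (A[0][0] + B[0][2] = 5 + 1 = 6, A[0][1] + B[1][2] = -2 + 7 = 5, A[0][2] + B[2][2] = 3 + -2 = 1) = 1 (attained at k = 2)
  C[1][0] = min over k of (A[1][0] + B[0][0] = 6 + 9 = 15, A[1][1] + B[1][0] = -5 + 3 = -2, A[1][2] + B[2][0] = 2 + -3 = -1) = -2 (attained at k = 1)
  C[1][1] = min over k of (A[1][0] + B[0][1] = 6 + 0 = 6, A[1][1] + B[1][1] = -5 + 3 = -2, A[1][2] + B[2][1] = 2 + -2 = 0) = -2 (attained at k = 1)
  C[1][2] = min over k of (A[1][0] + B[0][2] = 6 + 1 = 7, A[1][1] + B[1][2] = -5 + 7 = 2, A[1][2] + B[2][2] = 2 + -2 = 0) = 0 (attained at k = 2)
  C[2][0] = min over k of (A[2][0] + B[0][0] = -5 + 9 = 4, A[2][1] + B[1][0] = 4 + 3 = 7, A[2][2] + B[2][0] = 0 + -3 = -3) = -3 (attained at k = 2)
  C[2][1] = min over k of (A[2][0] + B[0][1] = -5 + 0 = -5, A[2][1] + B[1][1] = 4 + 3 = 7, A[2][2] + B[2][1] = 0 + -2 = -2) = -5 (attained at k = 0)
  C[2][2] = min over k of (A[2][0] + B[0][2] = -5 + 1 = -4, A[2][1] + B[1][2] = 4 + 7 = 11, A[2][2] + B[2][2] = 0 + -2 = -2) = -4 (attained at k = 0)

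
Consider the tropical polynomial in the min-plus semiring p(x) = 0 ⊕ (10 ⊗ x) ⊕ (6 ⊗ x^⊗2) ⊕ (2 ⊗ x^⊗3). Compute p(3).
p(3) = 0

A tropical monomial a ⊗ x^⊗i evaluates to a + i · x. Evaluating each term at x = 3:
  Term 0 contributes 0 + 0 · 3 = 0
  Term 1 contributes 10 + 1 · 3 = 13
  Term 2 contributes 6 + 2 · 3 = 12
  Term 3 contributes 2 + 3 · 3 = 11
p(3) = ⊕ of these = min[0, 13, 12, 11] = 0.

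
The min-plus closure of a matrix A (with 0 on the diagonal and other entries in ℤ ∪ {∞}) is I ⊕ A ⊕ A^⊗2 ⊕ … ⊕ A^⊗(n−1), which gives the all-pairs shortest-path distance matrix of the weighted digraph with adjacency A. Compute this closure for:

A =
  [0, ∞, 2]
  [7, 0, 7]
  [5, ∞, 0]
Closure =
  [0, ∞, 2]
  [7, 0, 7]
  [5, ∞, 0]

This is the Floyd-Warshall all-pairs shortest-path computation. For each intermediate vertex k = 0, 1, …, 2, update dist[i][j] ← min(dist[i][j], dist[i][k] + dist[k][j]). The final matrix gives, for each (i, j), the minimum total weight of any directed path from i to j (possibly empty when i = j).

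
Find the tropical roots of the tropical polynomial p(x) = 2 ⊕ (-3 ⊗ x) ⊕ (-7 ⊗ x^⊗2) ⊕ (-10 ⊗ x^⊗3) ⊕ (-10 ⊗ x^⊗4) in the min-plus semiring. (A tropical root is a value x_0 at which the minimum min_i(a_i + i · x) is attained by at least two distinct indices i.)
Roots: {0, 3, 4, 5}

Each tropical root is a break point of the lower envelope of the lines y = a_i + i · x (there are 5 lines, with slopes 0, 1, ..., 4). Only the lines that attain the minimum somewhere contribute to roots; other lines are dominated. Here the surviving (envelope) indices are i = 4, i = 3, i = 2, i = 1, i = 0.
Intersections between consecutive envelope lines give the roots: for adjacent envelope indices i < j the intersection is x = (a_i − a_j) / (j − i). Reading off the sorted break points: {0, 3, 4, 5}.
Verification: at each break x_0, at least two indices attain the minimum of min_i(a_i + i · x_0).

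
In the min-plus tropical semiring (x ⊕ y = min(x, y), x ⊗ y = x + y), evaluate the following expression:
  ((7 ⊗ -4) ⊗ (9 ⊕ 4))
((7 ⊗ -4) ⊗ (9 ⊕ 4)) = 7

Expand innermost to outermost. Recall ⊕ takes the minimum of its arguments and ⊗ takes their sum. Working out the expression ((7 ⊗ -4) ⊗ (9 ⊕ 4)) gives 7.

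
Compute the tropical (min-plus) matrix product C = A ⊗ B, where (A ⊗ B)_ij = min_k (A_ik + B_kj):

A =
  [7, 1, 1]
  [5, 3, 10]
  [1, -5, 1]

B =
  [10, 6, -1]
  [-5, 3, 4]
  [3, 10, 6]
A ⊗ B =
  [-4, 4, 5]
  [-2, 6, 4]
  [-10, -2, -1]

Apply the min-plus product entry-by-entry:
  C[0][0] = min over k of (A[0][0] + B[0][0] = 7 + 10 = 17, A[0][1] + B[1][0] = 1 + -5 = -4, A[0][2] + B[2][0] = 1 + 3 = 4) = -4 (attained at k = 1)
  C[0][1] = min over k of (A[0][0] + B[0][1] = 7 + 6 = 13, A[0][1] + B[1][1] = 1 + 3 = 4, A[0][2] + B[2][1] = 1 + 10 = 11) = 4 (attained at k = 1)
  C[0][2] = min over k of (A[0][0] + B[0][2] = 7 + -1 = 6, A[0][1] + B[1][2] = 1 + 4 = 5, A[0][2] + B[2][2] = 1 + 6 = 7) = 5 (attained at k = 1)
  C[1][0] = min over k of (A[1][0] + B[0][0] = 5 + 10 = 15, A[1][1] + B[1][0] = 3 + -5 = -2, A[1][2] + B[2][0] = 10 + 3 = 13) = -2 (attained at k = 1)
  C[1][1] = min over k of (A[1][0] + B[0][1] = 5 + 6 = 11, A[1][1] + B[1][1] = 3 + 3 = 6, A[1][2] + B[2][1] = 10 + 10 = 20) = 6 (attained at k = 1)
  C[1][2] = min over k of (A[1][0] + B[0][2] = 5 + -1 = 4, A[1][1] + B[1][2] = 3 + 4 = 7, A[1][2] + B[2][2] = 10 + 6 = 16) = 4 (attained at k = 0)
  C[2][0] = min over k of (A[2][0] + B[0][0] = 1 + 10 = 11, A[2][1] + B[1][0] = -5 + -5 = -10, A[2][2] + B[2][0] = 1 + 3 = 4) = -10 (attained at k = 1)
  C[2][1] = min over k of (A[2][0] + B[0][1] = 1 + 6 = 7, A[2][1] + B[1][1] = -5 + 3 = -2, A[2][2] + B[2][1] = 1 + 10 = 11) = -2 (attained at k = 1)
  C[2][2] = min over k of (A[2][0] + B[0][2] = 1 + -1 = 0, A[2][1] + B[1][2] = -5 + 4 = -1, A[2][2] + B[2][2] = 1 + 6 = 7) = -1 (attained at k = 1)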